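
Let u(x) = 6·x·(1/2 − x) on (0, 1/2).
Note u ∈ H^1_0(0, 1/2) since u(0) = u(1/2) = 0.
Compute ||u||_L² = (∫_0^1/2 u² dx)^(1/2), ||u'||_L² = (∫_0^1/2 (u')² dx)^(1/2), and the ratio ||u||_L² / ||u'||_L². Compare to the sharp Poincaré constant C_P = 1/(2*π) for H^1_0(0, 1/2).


||u||_L² / ||u'||_L² = sqrt(10)/20 < C_P = 1/(2*π).

u(x) = 6·x·(1/2 − x), so u'(x) = 3 - 12*x.
u(x) = 6·x·(1/2 − x) vanishes at x = 0 and x = 1/2, so u ∈ H^1_0(0, 1/2). Differentiate via the product rule and integrate the resulting polynomials term by term.
  ∫_0^1/2 u² dx = ∫_0^1/2 (36*x^4 - 36*x^3 + 9*x^2) dx. Term by term:
    ∫_0^1/2 36*x^4 dx = 9/40;  ∫_0^1/2 -36*x^3 dx = -9/16;  ∫_0^1/2 9*x^2 dx = 3/8.
  Sum: 9/40 − 9/16 + 3/8 = 3/80.
  ∫_0^1/2 (u')² dx = ∫_0^1/2 (144*x^2 - 72*x + 9) dx. Term by term:
    ∫_0^1/2 144*x^2 dx = 6;  ∫_0^1/2 -72*x dx = -9;  ∫_0^1/2 9 dx = 9/2.
  Sum: 6 − 9 + 9/2 = 3/2.
∫_0^1/2 u² dx = 3/80, so ||u||_L² = sqrt(15)/20.
∫_0^1/2 (u')² dx = 3/2, so ||u'||_L² = sqrt(6)/2.
Ratio ||u||_L² / ||u'||_L² = sqrt(10)/20.
Sharp Poincaré constant on H^1_0(0, 1/2) is C_P = L/π = 1/(2*π), achieved by sin(2*π·x).
A polynomial bump cannot attain the sharp Poincaré constant (only the first sine eigenfunction does), so the ratio is strictly less than C_P, consistent with ||u||_L² ≤ C_P ||u'||_L².


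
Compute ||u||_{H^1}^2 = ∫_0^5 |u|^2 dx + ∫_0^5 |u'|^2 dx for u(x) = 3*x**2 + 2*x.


||u||_{H^1}^2 = 28460/3

The H^1 norm (squared) on an interval (0, L) is
  ||u||_{H^1}^2 = ∫_0^L u(x)^2 dx + ∫_0^L u'(x)^2 dx.
Compute u'(x) = 6*x + 2.
Then u(x)^2 = 9*x**4 + 12*x**3 + 4*x**2 and u'(x)^2 = 36*x**2 + 24*x + 4.
Integrate each monomial from 0 to 5 using ∫_0^5 c·x^n dx = c·5^(n+1)/(n+1):
  ∫_0^5 u(x)^2 dx = ∫_0^5 (9*x^4 + 12*x^3 + 4*x^2) dx. Term by term:
    ∫_0^5 9*x^4 dx = 5625;  ∫_0^5 12*x^3 dx = 1875;  ∫_0^5 4*x^2 dx = 500/3.
  Sum: 5625 + 1875 + 500/3 = 23000/3.
  ∫_0^5 u'(x)^2 dx = ∫_0^5 (36*x^2 + 24*x + 4) dx. Term by term:
    ∫_0^5 36*x^2 dx = 1500;  ∫_0^5 24*x dx = 300;  ∫_0^5 4 dx = 20.
  Sum: 1500 + 300 + 20 = 1820.
Adding: ||u||_{H^1}^2 = 23000/3 + 1820 = 28460/3.


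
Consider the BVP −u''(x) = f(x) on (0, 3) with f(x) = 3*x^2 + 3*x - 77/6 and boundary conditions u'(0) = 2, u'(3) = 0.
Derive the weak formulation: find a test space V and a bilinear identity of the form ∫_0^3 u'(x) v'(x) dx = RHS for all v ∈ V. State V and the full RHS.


V = H^1(0, 3) (v unrestricted at boundary; u is determined up to an additive constant); weak form: ∫_0^3 u'v' dx = ∫_0^3 (3*x^2 + 3*x - 77/6) v dx − 2·v(0) for all v ∈ V.

Multiply both sides by a test function v and integrate from 0 to 3:
  ∫_0^3 −u''(x) v(x) dx = ∫_0^3 f(x) v(x) dx.
Integrate the LHS by parts once:
  ∫_0^3 −u'' v dx = −[u'(x) v(x)]_0^3 + ∫_0^3 u'(x) v'(x) dx.
Thus ∫_0^3 u'(x) v'(x) dx = ∫_0^3 f(x) v(x) dx + [u'(x) v(x)]_0^3.
Choose V so that boundary terms are either known or forced to vanish.
u has inhomogeneous Neumann u'(0) = 2, u'(3) = 0. [u' v]_0^3 = (0)·v(3) − (2)·v(0) = − 2·v(0). Take V = H^1(0, 3); boundary term becomes part of RHS.
Weak formulation: find u (satisfying any essential BC) such that ∫_0^3 u'(x) v'(x) dx = ∫_0^3 f v dx − 2·v(0) for all v ∈ V (Neumann data are natural BCs: they enter the RHS as boundary terms).
Substituting f(x) = 3*x^2 + 3*x - 77/6, the right-hand side is ∫_0^3 (3*x^2 + 3*x - 77/6) v dx − 2·v(0).
Compatibility check (pure Neumann): taking v ≡ 1 ∈ V gives 0 = ∫_0^3 f dx + (0) − (2), i.e. ∫_0^3 f dx must equal u'(0) − u'(3) = 2. Indeed ∫_0^3 (3*x^2 + 3*x - 77/6) dx = 2, so the data are compatible. The solution is then unique only up to an additive constant (fix it e.g. by requiring ∫_0^3 u dx = 0).


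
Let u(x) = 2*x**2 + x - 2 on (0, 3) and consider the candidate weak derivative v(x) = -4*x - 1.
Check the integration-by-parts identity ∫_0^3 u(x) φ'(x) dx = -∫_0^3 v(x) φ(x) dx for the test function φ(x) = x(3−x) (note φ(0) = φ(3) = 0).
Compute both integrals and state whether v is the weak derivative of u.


LHS = -63/2, RHS = 63/2. No, v is not the weak derivative of u.

u(x) = 2*x**2 + x - 2, classical derivative u'(x) = 4*x + 1.
φ(x) = x(3−x), so φ'(x) = 3 - 2*x.
Note φ(0) = φ(3) = 0, so the boundary term u·φ vanishes.
LHS = ∫_0^3 u(x) φ'(x) dx = ∫_0^3 (-4*x^3 + 4*x^2 + 7*x - 6) dx. Term by term:
  ∫_0^3 -4*x^3 dx = -81;  ∫_0^3 4*x^2 dx = 36;  ∫_0^3 7*x dx = 63/2;
  ∫_0^3 -6 dx = -18.
Sum: -81 + 36 + 63/2 − 18 = -63/2.
So LHS = -63/2.
∫_0^3 v(x) φ(x) dx = ∫_0^3 (4*x^3 - 11*x^2 - 3*x) dx. Term by term:
  ∫_0^3 4*x^3 dx = 81;  ∫_0^3 -11*x^2 dx = -99;  ∫_0^3 -3*x dx = -27/2.
Sum: 81 − 99 − 27/2 = -63/2.
So RHS = -∫_0^3 v(x) φ(x) dx = 63/2.
LHS − RHS = -63 ≠ 0, so the identity fails.
(For a valid weak derivative the identity must hold for EVERY test function, in particular this one. The failure shows v is NOT the weak derivative of u.)
Correct weak derivative would be u'(x) = 4*x + 1.


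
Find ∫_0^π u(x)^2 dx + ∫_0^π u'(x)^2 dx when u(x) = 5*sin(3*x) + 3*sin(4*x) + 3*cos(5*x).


||u||_{H^1(0,π)}^2 = -416 + 637*π/2

u'(x) = -15*sin(5*x) + 15*cos(3*x) + 12*cos(4*x).
Expand u² and (u')² and integrate term by term on (0, π), using: for integers n ≥ 1, ∫_0^π sin²(nx) dx = ∫_0^π cos²(nx) dx = π/2; for n ≠ n', ∫_0^π sin(nx)sin(n'x) dx = ∫_0^π cos(nx)cos(n'x) dx = 0; and by product-to-sum, ∫_0^π sin(nx)cos(n'x) dx = ½∫_0^π [sin((n+n')x) + sin((n−n')x)] dx, which is 0 when n+n' is even and 2n/(n²−n'²) when n+n' is odd (it need not vanish on (0, π)).
  u² squared terms: (3)²·∫cos(5x)² dx = 9·π/2 = 9*π/2;  (3)²·∫sin(4x)² dx = 9·π/2 = 9*π/2;  (5)²·∫sin(3x)² dx = 25·π/2 = 25*π/2.
  u² cross terms: 2·(3)·(3)·∫cos(5x)·sin(4x) dx = 18·(-8/9) = -16;  2·(3)·(5)·∫cos(5x)·sin(3x) dx = 30·(0) = 0;  2·(3)·(5)·∫sin(4x)·sin(3x) dx = 30·(0) = 0.
  So ∫_0^π u² dx = 9*π/2 + 9*π/2 + 25*π/2 − 16 + 0 + 0 = -16 + 43*π/2.
  (u')² squared terms: (-15)²·∫sin(5x)² dx = 225·π/2 = 225*π/2;  (12)²·∫cos(4x)² dx = 144·π/2 = 72*π;  (15)²·∫cos(3x)² dx = 225·π/2 = 225*π/2.
  (u')² cross terms: 2·(-15)·(12)·∫sin(5x)·cos(4x) dx = -360·(10/9) = -400;  2·(-15)·(15)·∫sin(5x)·cos(3x) dx = -450·(0) = 0;  2·(12)·(15)·∫cos(4x)·cos(3x) dx = 360·(0) = 0.
  So ∫_0^π (u')² dx = 225*π/2 + 72*π + 225*π/2 − 400 + 0 + 0 = -400 + 297*π.
||u||_{H^1}^2 = (-16 + 43*π/2) + (-400 + 297*π) = -416 + 637*π/2.


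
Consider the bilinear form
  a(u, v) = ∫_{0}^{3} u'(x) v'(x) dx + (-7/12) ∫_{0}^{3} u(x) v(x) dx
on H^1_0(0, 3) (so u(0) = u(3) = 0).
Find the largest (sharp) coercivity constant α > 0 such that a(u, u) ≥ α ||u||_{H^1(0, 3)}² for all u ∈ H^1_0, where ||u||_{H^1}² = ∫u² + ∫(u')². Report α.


α = (-21/4 + π^2)/(9 + π^2)

Coercivity of a(·,·) on H^1_0(0, 3) means a(u, u) ≥ α ||u||_{H^1}² for every u ∈ H^1_0.
The interval has length L = 3, and Poincaré/coercivity depend only on L. Here a(u, u) = ∫(u')² + (-7/12)·∫u².
Here c = -7/12 < 0 with |c| < (π/L)² = π^2/9, so coercivity still holds. The condition a(u,u) ≥ α||u||_{H^1}² reads (1−α)∫(u')² ≥ (α−c)∫u². Any admissible α is ≤ 1 (rapidly oscillating u have ∫u²/∫(u')² → 0), and α = 1 would force 0 ≥ (1−c)∫u², impossible since c < 1; so 1−α > 0. By the sharp Poincaré inequality on H^1_0 of an interval of length L, ∫(u')² ≥ (π/L)²∫u² with equality for the first sine mode sin(π(x−x₀)/L) (x₀ the left endpoint), so the inequality holds for all u iff (1−α)(π/L)² ≥ α − c, i.e. α ≤ ((π/L)² + c)/((π/L)² + 1) = (1 + c(L/π)²)/(1 + (L/π)²). (Direct route, valid since c ≤ 0: Poincaré gives c∫u² ≥ c(L/π)²∫(u')², so a(u,u) ≥ (1 + c(L/π)²)∫(u')², while ||u||_{H^1}² ≤ (1 + (L/π)²)∫(u')²; dividing yields the same α.) With (π/L)² = π^2/9 and c = -7/12, the largest admissible constant is α = ((π/L)² + c)/((π/L)² + 1).
Simplifying, α = (-21/4 + π^2)/(9 + π^2).


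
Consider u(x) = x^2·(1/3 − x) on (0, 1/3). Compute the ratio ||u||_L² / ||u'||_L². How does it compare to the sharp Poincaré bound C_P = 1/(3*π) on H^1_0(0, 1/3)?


||u||_L² / ||u'||_L² = sqrt(14)/42 < C_P = 1/(3*π).

u(x) = x^2·(1/3 − x), so u'(x) = x*(2 - 9*x)/3.
u(x) = x^2·(1/3 − x) vanishes at x = 0 and x = 1/3, so u ∈ H^1_0(0, 1/3). Differentiate via the product rule and integrate the resulting polynomials term by term.
  ∫_0^1/3 u² dx = ∫_0^1/3 (x^6 - 2*x^5/3 + x^4/9) dx. Term by term:
    ∫_0^1/3 x^6 dx = 1/15309;  ∫_0^1/3 -2*x^5/3 dx = -1/6561;  ∫_0^1/3 x^4/9 dx = 1/10935.
  Sum: 1/15309 − 1/6561 + 1/10935 = 1/229635.
  ∫_0^1/3 (u')² dx = ∫_0^1/3 (9*x^4 - 4*x^3 + 4*x^2/9) dx. Term by term:
    ∫_0^1/3 9*x^4 dx = 1/135;  ∫_0^1/3 -4*x^3 dx = -1/81;  ∫_0^1/3 4*x^2/9 dx = 4/729.
  Sum: 1/135 − 1/81 + 4/729 = 2/3645.
∫_0^1/3 u² dx = 1/229635, so ||u||_L² = sqrt(35)/2835.
∫_0^1/3 (u')² dx = 2/3645, so ||u'||_L² = sqrt(10)/135.
Ratio ||u||_L² / ||u'||_L² = sqrt(14)/42.
Sharp Poincaré constant on H^1_0(0, 1/3) is C_P = L/π = 1/(3*π), achieved by sin(3*π·x).
A polynomial bump cannot attain the sharp Poincaré constant (only the first sine eigenfunction does), so the ratio is strictly less than C_P, consistent with ||u||_L² ≤ C_P ||u'||_L².


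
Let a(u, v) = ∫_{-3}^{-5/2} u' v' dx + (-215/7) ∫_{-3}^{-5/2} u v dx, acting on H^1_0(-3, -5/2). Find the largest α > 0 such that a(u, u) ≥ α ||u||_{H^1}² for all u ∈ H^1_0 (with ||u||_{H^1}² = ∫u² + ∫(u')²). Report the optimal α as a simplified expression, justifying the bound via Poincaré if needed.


α = (-215 + 28*π^2)/(7*(1 + 4*π^2))

Coercivity of a(·,·) on H^1_0(-3, -5/2) means a(u, u) ≥ α ||u||_{H^1}² for every u ∈ H^1_0.
The interval has length L = 1/2, and Poincaré/coercivity depend only on L. Here a(u, u) = ∫(u')² + (-215/7)·∫u².
Here c = -215/7 < 0 with |c| < (π/L)² = 4*π^2, so coercivity still holds. The condition a(u,u) ≥ α||u||_{H^1}² reads (1−α)∫(u')² ≥ (α−c)∫u². Any admissible α is ≤ 1 (rapidly oscillating u have ∫u²/∫(u')² → 0), and α = 1 would force 0 ≥ (1−c)∫u², impossible since c < 1; so 1−α > 0. By the sharp Poincaré inequality on H^1_0 of an interval of length L, ∫(u')² ≥ (π/L)²∫u² with equality for the first sine mode sin(π(x−x₀)/L) (x₀ the left endpoint), so the inequality holds for all u iff (1−α)(π/L)² ≥ α − c, i.e. α ≤ ((π/L)² + c)/((π/L)² + 1) = (1 + c(L/π)²)/(1 + (L/π)²). (Direct route, valid since c ≤ 0: Poincaré gives c∫u² ≥ c(L/π)²∫(u')², so a(u,u) ≥ (1 + c(L/π)²)∫(u')², while ||u||_{H^1}² ≤ (1 + (L/π)²)∫(u')²; dividing yields the same α.) With (π/L)² = 4*π^2 and c = -215/7, the largest admissible constant is α = ((π/L)² + c)/((π/L)² + 1).
Simplifying, α = (-215 + 28*π^2)/(7*(1 + 4*π^2)).


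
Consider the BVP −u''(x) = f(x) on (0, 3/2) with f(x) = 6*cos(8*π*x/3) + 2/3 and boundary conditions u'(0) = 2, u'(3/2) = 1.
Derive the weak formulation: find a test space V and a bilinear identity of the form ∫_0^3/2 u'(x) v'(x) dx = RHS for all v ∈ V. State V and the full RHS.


V = H^1(0, 3/2) (v unrestricted at boundary; u is determined up to an additive constant); weak form: ∫_0^3/2 u'v' dx = ∫_0^3/2 (6*cos(8*π*x/3) + 2/3) v dx + v(3/2) − 2·v(0) for all v ∈ V.

Multiply both sides by a test function v and integrate from 0 to 3/2:
  ∫_0^3/2 −u''(x) v(x) dx = ∫_0^3/2 f(x) v(x) dx.
Integrate the LHS by parts once:
  ∫_0^3/2 −u'' v dx = −[u'(x) v(x)]_0^3/2 + ∫_0^3/2 u'(x) v'(x) dx.
Thus ∫_0^3/2 u'(x) v'(x) dx = ∫_0^3/2 f(x) v(x) dx + [u'(x) v(x)]_0^3/2.
Choose V so that boundary terms are either known or forced to vanish.
u has inhomogeneous Neumann u'(0) = 2, u'(3/2) = 1. [u' v]_0^3/2 = (1)·v(3/2) − (2)·v(0) = v(3/2) − 2·v(0). Take V = H^1(0, 3/2); boundary term becomes part of RHS.
Weak formulation: find u (satisfying any essential BC) such that ∫_0^3/2 u'(x) v'(x) dx = ∫_0^3/2 f v dx + v(3/2) − 2·v(0) for all v ∈ V (Neumann data are natural BCs: they enter the RHS as boundary terms).
Substituting f(x) = 6*cos(8*π*x/3) + 2/3, the right-hand side is ∫_0^3/2 (6*cos(8*π*x/3) + 2/3) v dx + v(3/2) − 2·v(0).
Compatibility check (pure Neumann): taking v ≡ 1 ∈ V gives 0 = ∫_0^3/2 f dx + (1) − (2), i.e. ∫_0^3/2 f dx must equal u'(0) − u'(3/2) = 1. Indeed ∫_0^3/2 (6*cos(8*π*x/3) + 2/3) dx = 1, so the data are compatible. The solution is then unique only up to an additive constant (fix it e.g. by requiring ∫_0^3/2 u dx = 0).


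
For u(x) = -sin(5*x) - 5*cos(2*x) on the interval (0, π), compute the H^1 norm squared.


||u||_{H^1(0,π)}^2 = 500/21 + 151*π/2

u'(x) = 10*sin(2*x) - 5*cos(5*x).
Expand u² and (u')² and integrate term by term on (0, π), using: for integers n ≥ 1, ∫_0^π sin²(nx) dx = ∫_0^π cos²(nx) dx = π/2; for n ≠ n', ∫_0^π sin(nx)sin(n'x) dx = ∫_0^π cos(nx)cos(n'x) dx = 0; and by product-to-sum, ∫_0^π sin(nx)cos(n'x) dx = ½∫_0^π [sin((n+n')x) + sin((n−n')x)] dx, which is 0 when n+n' is even and 2n/(n²−n'²) when n+n' is odd (it need not vanish on (0, π)).
  u² squared terms: (-1)²·∫sin(5x)² dx = 1·π/2 = π/2;  (-5)²·∫cos(2x)² dx = 25·π/2 = 25*π/2.
  u² cross terms: 2·(-1)·(-5)·∫sin(5x)·cos(2x) dx = 10·(10/21) = 100/21.
  So ∫_0^π u² dx = π/2 + 25*π/2 + 100/21 = 100/21 + 13*π.
  (u')² squared terms: (-5)²·∫cos(5x)² dx = 25·π/2 = 25*π/2;  (10)²·∫sin(2x)² dx = 100·π/2 = 50*π.
  (u')² cross terms: 2·(-5)·(10)·∫cos(5x)·sin(2x) dx = -100·(-4/21) = 400/21.
  So ∫_0^π (u')² dx = 25*π/2 + 50*π + 400/21 = 400/21 + 125*π/2.
||u||_{H^1}^2 = (100/21 + 13*π) + (400/21 + 125*π/2) = 500/21 + 151*π/2.


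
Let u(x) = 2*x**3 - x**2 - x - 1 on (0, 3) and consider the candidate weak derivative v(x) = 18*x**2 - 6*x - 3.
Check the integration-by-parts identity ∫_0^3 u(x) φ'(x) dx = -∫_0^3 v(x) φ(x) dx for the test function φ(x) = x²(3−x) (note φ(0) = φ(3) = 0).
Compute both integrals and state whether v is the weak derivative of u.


LHS = -459/4, RHS = -1377/4. No, v is not the weak derivative of u.

u(x) = 2*x**3 - x**2 - x - 1, classical derivative u'(x) = 6*x**2 - 2*x - 1.
φ(x) = x²(3−x), so φ'(x) = 3*x*(2 - x).
Note φ(0) = φ(3) = 0, so the boundary term u·φ vanishes.
LHS = ∫_0^3 u(x) φ'(x) dx = ∫_0^3 (-6*x^5 + 15*x^4 - 3*x^3 - 3*x^2 - 6*x) dx. Term by term:
  ∫_0^3 -6*x^5 dx = -729;  ∫_0^3 15*x^4 dx = 729;  ∫_0^3 -3*x^3 dx = -243/4;
  ∫_0^3 -3*x^2 dx = -27;  ∫_0^3 -6*x dx = -27.
Sum: -729 + 729 − 243/4 − 27 − 27 = -459/4.
So LHS = -459/4.
∫_0^3 v(x) φ(x) dx = ∫_0^3 (-18*x^5 + 60*x^4 - 15*x^3 - 9*x^2) dx. Term by term:
  ∫_0^3 -18*x^5 dx = -2187;  ∫_0^3 60*x^4 dx = 2916;  ∫_0^3 -15*x^3 dx = -1215/4;
  ∫_0^3 -9*x^2 dx = -81.
Sum: -2187 + 2916 − 1215/4 − 81 = 1377/4.
So RHS = -∫_0^3 v(x) φ(x) dx = -1377/4.
LHS − RHS = 459/2 ≠ 0, so the identity fails.
(For a valid weak derivative the identity must hold for EVERY test function, in particular this one. The failure shows v is NOT the weak derivative of u.)
Correct weak derivative would be u'(x) = 6*x**2 - 2*x - 1.


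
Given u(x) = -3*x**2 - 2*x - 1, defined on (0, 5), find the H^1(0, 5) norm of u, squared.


||u||_{H^1}^2 = 29375/3

The H^1 norm (squared) on an interval (0, L) is
  ||u||_{H^1}^2 = ∫_0^L u(x)^2 dx + ∫_0^L u'(x)^2 dx.
Compute u'(x) = -6*x - 2.
Then u(x)^2 = 9*x**4 + 12*x**3 + 10*x**2 + 4*x + 1 and u'(x)^2 = 36*x**2 + 24*x + 4.
Integrate each monomial from 0 to 5 using ∫_0^5 c·x^n dx = c·5^(n+1)/(n+1):
  ∫_0^5 u(x)^2 dx = ∫_0^5 (9*x^4 + 12*x^3 + 10*x^2 + 4*x + 1) dx. Term by term:
    ∫_0^5 9*x^4 dx = 5625;  ∫_0^5 12*x^3 dx = 1875;  ∫_0^5 10*x^2 dx = 1250/3;
    ∫_0^5 4*x dx = 50;  ∫_0^5 1 dx = 5.
  Sum: 5625 + 1875 + 1250/3 + 50 + 5 = 23915/3.
  ∫_0^5 u'(x)^2 dx = ∫_0^5 (36*x^2 + 24*x + 4) dx. Term by term:
    ∫_0^5 36*x^2 dx = 1500;  ∫_0^5 24*x dx = 300;  ∫_0^5 4 dx = 20.
  Sum: 1500 + 300 + 20 = 1820.
Adding: ||u||_{H^1}^2 = 23915/3 + 1820 = 29375/3.


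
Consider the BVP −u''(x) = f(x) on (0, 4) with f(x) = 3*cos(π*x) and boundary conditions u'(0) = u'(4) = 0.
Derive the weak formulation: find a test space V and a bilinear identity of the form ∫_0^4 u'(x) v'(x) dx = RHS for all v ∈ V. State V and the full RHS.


V = H^1(0, 4) (no boundary constraint on v; u is determined up to an additive constant); weak form: ∫_0^4 u'v' dx = ∫_0^4 (3*cos(π*x)) v dx for all v ∈ V.

Multiply both sides by a test function v and integrate from 0 to 4:
  ∫_0^4 −u''(x) v(x) dx = ∫_0^4 f(x) v(x) dx.
Integrate the LHS by parts once:
  ∫_0^4 −u'' v dx = −[u'(x) v(x)]_0^4 + ∫_0^4 u'(x) v'(x) dx.
Thus ∫_0^4 u'(x) v'(x) dx = ∫_0^4 f(x) v(x) dx + [u'(x) v(x)]_0^4.
Choose V so that boundary terms are either known or forced to vanish.
u has homogeneous Neumann: u'(0) = u'(4) = 0. So [u' v]_0^4 = 0·v(4) − 0·v(0) = 0 for any v; take V = H^1(0, 4).
Weak formulation: find u (satisfying any essential BC) such that ∫_0^4 u'(x) v'(x) dx = ∫_0^4 f v dx for all v ∈ V (homogeneous Neumann, so boundary terms vanish).
Substituting f(x) = 3*cos(π*x), the right-hand side is ∫_0^4 (3*cos(π*x)) v dx.
Compatibility check (pure Neumann): taking v ≡ 1 ∈ V gives 0 = ∫_0^4 f dx + (0) − (0), i.e. ∫_0^4 f dx must equal u'(0) − u'(4) = 0. Indeed ∫_0^4 (3*cos(π*x)) dx = 0, so the data are compatible. The solution is then unique only up to an additive constant (fix it e.g. by requiring ∫_0^4 u dx = 0).


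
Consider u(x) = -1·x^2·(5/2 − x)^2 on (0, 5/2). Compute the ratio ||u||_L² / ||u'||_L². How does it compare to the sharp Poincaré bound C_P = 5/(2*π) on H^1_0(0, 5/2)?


||u||_L² / ||u'||_L² = 5*sqrt(3)/12 < C_P = 5/(2*π).

u(x) = -1·x^2·(5/2 − x)^2, so u'(x) = x*(-8*x^2 + 30*x - 25)/2.
u(x) = -1·x^2·(5/2 − x)^2 vanishes at x = 0 and x = 5/2, so u ∈ H^1_0(0, 5/2). Differentiate via the product rule and integrate the resulting polynomials term by term.
  ∫_0^5/2 u² dx = ∫_0^5/2 (x^8 - 10*x^7 + 75*x^6/2 - 125*x^5/2 + 625*x^4/16) dx. Term by term:
    ∫_0^5/2 x^8 dx = 1953125/4608;  ∫_0^5/2 -10*x^7 dx = -1953125/1024;  ∫_0^5/2 75*x^6/2 dx = 5859375/1792;
    ∫_0^5/2 -125*x^5/2 dx = -1953125/768;  ∫_0^5/2 625*x^4/16 dx = 390625/512.
  Sum: 1953125/4608 − 1953125/1024 + 5859375/1792 − 1953125/768 + 390625/512 = 390625/64512.
  ∫_0^5/2 (u')² dx = ∫_0^5/2 (16*x^6 - 120*x^5 + 325*x^4 - 375*x^3 + 625*x^2/4) dx. Term by term:
    ∫_0^5/2 16*x^6 dx = 78125/56;  ∫_0^5/2 -120*x^5 dx = -78125/16;  ∫_0^5/2 325*x^4 dx = 203125/32;
    ∫_0^5/2 -375*x^3 dx = -234375/64;  ∫_0^5/2 625*x^2/4 dx = 78125/96.
  Sum: 78125/56 − 78125/16 + 203125/32 − 234375/64 + 78125/96 = 15625/1344.
∫_0^5/2 u² dx = 390625/64512, so ||u||_L² = 625*sqrt(7)/672.
∫_0^5/2 (u')² dx = 15625/1344, so ||u'||_L² = 125*sqrt(21)/168.
Ratio ||u||_L² / ||u'||_L² = 5*sqrt(3)/12.
Sharp Poincaré constant on H^1_0(0, 5/2) is C_P = L/π = 5/(2*π), achieved by sin(2*π/5·x).
A polynomial bump cannot attain the sharp Poincaré constant (only the first sine eigenfunction does), so the ratio is strictly less than C_P, consistent with ||u||_L² ≤ C_P ||u'||_L².


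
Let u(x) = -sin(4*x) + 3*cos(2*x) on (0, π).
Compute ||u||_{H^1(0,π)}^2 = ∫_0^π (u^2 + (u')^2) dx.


||u||_{H^1(0,π)}^2 = 31*π

u'(x) = -6*sin(2*x) - 4*cos(4*x).
Expand u² and (u')² and integrate term by term on (0, π), using: for integers n ≥ 1, ∫_0^π sin²(nx) dx = ∫_0^π cos²(nx) dx = π/2; for n ≠ n', ∫_0^π sin(nx)sin(n'x) dx = ∫_0^π cos(nx)cos(n'x) dx = 0; and by product-to-sum, ∫_0^π sin(nx)cos(n'x) dx = ½∫_0^π [sin((n+n')x) + sin((n−n')x)] dx, which is 0 when n+n' is even and 2n/(n²−n'²) when n+n' is odd (it need not vanish on (0, π)).
  u² squared terms: (-1)²·∫sin(4x)² dx = 1·π/2 = π/2;  (3)²·∫cos(2x)² dx = 9·π/2 = 9*π/2.
  u² cross terms: 2·(-1)·(3)·∫sin(4x)·cos(2x) dx = -6·(0) = 0.
  So ∫_0^π u² dx = π/2 + 9*π/2 + 0 = 5*π.
  (u')² squared terms: (-6)²·∫sin(2x)² dx = 36·π/2 = 18*π;  (-4)²·∫cos(4x)² dx = 16·π/2 = 8*π.
  (u')² cross terms: 2·(-6)·(-4)·∫sin(2x)·cos(4x) dx = 48·(0) = 0.
  So ∫_0^π (u')² dx = 18*π + 8*π + 0 = 26*π.
||u||_{H^1}^2 = (5*π) + (26*π) = 31*π.


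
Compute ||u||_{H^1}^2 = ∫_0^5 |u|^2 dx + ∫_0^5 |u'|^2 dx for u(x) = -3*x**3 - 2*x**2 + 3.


||u||_{H^1}^2 = 8125765/42

The H^1 norm (squared) on an interval (0, L) is
  ||u||_{H^1}^2 = ∫_0^L u(x)^2 dx + ∫_0^L u'(x)^2 dx.
Compute u'(x) = -9*x**2 - 4*x.
Then u(x)^2 = 9*x**6 + 12*x**5 + 4*x**4 - 18*x**3 - 12*x**2 + 9 and u'(x)^2 = 81*x**4 + 72*x**3 + 16*x**2.
Integrate each monomial from 0 to 5 using ∫_0^5 c·x^n dx = c·5^(n+1)/(n+1):
  ∫_0^5 u(x)^2 dx = ∫_0^5 (9*x^6 + 12*x^5 + 4*x^4 - 18*x^3 - 12*x^2 + 9) dx. Term by term:
    ∫_0^5 9*x^6 dx = 703125/7;  ∫_0^5 12*x^5 dx = 31250;  ∫_0^5 4*x^4 dx = 2500;
    ∫_0^5 -18*x^3 dx = -5625/2;  ∫_0^5 -12*x^2 dx = -500;  ∫_0^5 9 dx = 45.
  Sum: 703125/7 + 31250 + 2500 − 5625/2 − 500 + 45 = 1833005/14.
  ∫_0^5 u'(x)^2 dx = ∫_0^5 (81*x^4 + 72*x^3 + 16*x^2) dx. Term by term:
    ∫_0^5 81*x^4 dx = 50625;  ∫_0^5 72*x^3 dx = 11250;  ∫_0^5 16*x^2 dx = 2000/3.
  Sum: 50625 + 11250 + 2000/3 = 187625/3.
Adding: ||u||_{H^1}^2 = 1833005/14 + 187625/3 = 8125765/42.


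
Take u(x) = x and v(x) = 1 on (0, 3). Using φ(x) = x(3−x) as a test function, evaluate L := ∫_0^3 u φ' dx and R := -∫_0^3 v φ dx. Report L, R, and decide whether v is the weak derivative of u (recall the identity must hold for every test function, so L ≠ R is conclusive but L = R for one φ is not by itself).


LHS = -9/2, RHS = -9/2. Yes, v = u' weakly.

u(x) = x, classical derivative u'(x) = 1.
φ(x) = x(3−x), so φ'(x) = 3 - 2*x.
Note φ(0) = φ(3) = 0, so the boundary term u·φ vanishes.
LHS = ∫_0^3 u(x) φ'(x) dx = ∫_0^3 (-2*x^2 + 3*x) dx. Term by term:
  ∫_0^3 -2*x^2 dx = -18;  ∫_0^3 3*x dx = 27/2.
Sum: -18 + 27/2 = -9/2.
So LHS = -9/2.
∫_0^3 v(x) φ(x) dx = ∫_0^3 (-x^2 + 3*x) dx. Term by term:
  ∫_0^3 -x^2 dx = -9;  ∫_0^3 3*x dx = 27/2.
Sum: -9 + 27/2 = 9/2.
So RHS = -∫_0^3 v(x) φ(x) dx = -9/2.
LHS = RHS, so the identity holds for this test φ.
Moreover u is smooth here and v(x) = u'(x) = 1 pointwise, so the identity holds for every test function. Hence v is the weak derivative of u.


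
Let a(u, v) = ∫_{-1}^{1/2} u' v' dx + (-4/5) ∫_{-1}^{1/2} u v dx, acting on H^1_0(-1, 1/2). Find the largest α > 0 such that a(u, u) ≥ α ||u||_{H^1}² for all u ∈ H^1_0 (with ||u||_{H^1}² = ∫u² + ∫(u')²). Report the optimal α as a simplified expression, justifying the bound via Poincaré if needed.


α = 4*(-9 + 5*π^2)/(5*(9 + 4*π^2))

Coercivity of a(·,·) on H^1_0(-1, 1/2) means a(u, u) ≥ α ||u||_{H^1}² for every u ∈ H^1_0.
The interval has length L = 3/2, and Poincaré/coercivity depend only on L. Here a(u, u) = ∫(u')² + (-4/5)·∫u².
Here c = -4/5 < 0 with |c| < (π/L)² = 4*π^2/9, so coercivity still holds. The condition a(u,u) ≥ α||u||_{H^1}² reads (1−α)∫(u')² ≥ (α−c)∫u². Any admissible α is ≤ 1 (rapidly oscillating u have ∫u²/∫(u')² → 0), and α = 1 would force 0 ≥ (1−c)∫u², impossible since c < 1; so 1−α > 0. By the sharp Poincaré inequality on H^1_0 of an interval of length L, ∫(u')² ≥ (π/L)²∫u² with equality for the first sine mode sin(π(x−x₀)/L) (x₀ the left endpoint), so the inequality holds for all u iff (1−α)(π/L)² ≥ α − c, i.e. α ≤ ((π/L)² + c)/((π/L)² + 1) = (1 + c(L/π)²)/(1 + (L/π)²). (Direct route, valid since c ≤ 0: Poincaré gives c∫u² ≥ c(L/π)²∫(u')², so a(u,u) ≥ (1 + c(L/π)²)∫(u')², while ||u||_{H^1}² ≤ (1 + (L/π)²)∫(u')²; dividing yields the same α.) With (π/L)² = 4*π^2/9 and c = -4/5, the largest admissible constant is α = ((π/L)² + c)/((π/L)² + 1).
Simplifying, α = 4*(-9 + 5*π^2)/(5*(9 + 4*π^2)).


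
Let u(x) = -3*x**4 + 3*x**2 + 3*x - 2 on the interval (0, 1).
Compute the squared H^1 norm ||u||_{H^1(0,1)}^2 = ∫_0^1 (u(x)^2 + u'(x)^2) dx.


||u||_{H^1}^2 = 139/10

The H^1 norm (squared) on an interval (0, L) is
  ||u||_{H^1}^2 = ∫_0^L u(x)^2 dx + ∫_0^L u'(x)^2 dx.
Compute u'(x) = -12*x**3 + 6*x + 3.
Then u(x)^2 = 9*x**8 - 18*x**6 - 18*x**5 + 21*x**4 + 18*x**3 - 3*x**2 - 12*x + 4 and u'(x)^2 = 144*x**6 - 144*x**4 - 72*x**3 + 36*x**2 + 36*x + 9.
Integrate each monomial from 0 to 1 using ∫_0^1 c·x^n dx = c·1^(n+1)/(n+1):
  ∫_0^1 u(x)^2 dx = ∫_0^1 (9*x^8 - 18*x^6 - 18*x^5 + 21*x^4 + 18*x^3 - 3*x^2 - 12*x + 4) dx. Term by term:
    ∫_0^1 9*x^8 dx = 1;  ∫_0^1 -18*x^6 dx = -18/7;  ∫_0^1 -18*x^5 dx = -3;
    ∫_0^1 21*x^4 dx = 21/5;  ∫_0^1 18*x^3 dx = 9/2;  ∫_0^1 -3*x^2 dx = -1;
    ∫_0^1 -12*x dx = -6;  ∫_0^1 4 dx = 4.
  Sum: 1 − 18/7 − 3 + 21/5 + 9/2 − 1 − 6 + 4 = 79/70.
  ∫_0^1 u'(x)^2 dx = ∫_0^1 (144*x^6 - 144*x^4 - 72*x^3 + 36*x^2 + 36*x + 9) dx. Term by term:
    ∫_0^1 144*x^6 dx = 144/7;  ∫_0^1 -144*x^4 dx = -144/5;  ∫_0^1 -72*x^3 dx = -18;
    ∫_0^1 36*x^2 dx = 12;  ∫_0^1 36*x dx = 18;  ∫_0^1 9 dx = 9.
  Sum: 144/7 − 144/5 − 18 + 12 + 18 + 9 = 447/35.
Adding: ||u||_{H^1}^2 = 79/70 + 447/35 = 139/10.


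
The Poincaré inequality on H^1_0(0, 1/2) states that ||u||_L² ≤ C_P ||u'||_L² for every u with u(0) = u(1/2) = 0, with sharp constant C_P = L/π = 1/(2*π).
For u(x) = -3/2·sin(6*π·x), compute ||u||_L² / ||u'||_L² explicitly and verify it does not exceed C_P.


||u||_L² / ||u'||_L² = 1/(6*π) < C_P = 1/(2*π).

u(x) = -3/2·sin(6*π·x), so u'(x) = -9*π*cos(6*π*x).
Writing u(x) = A·sin(kπx/L) with A = -3/2 and k = 3, use ∫_0^L sin²(kπx/L) dx = L/2 and ∫_0^L cos²(kπx/L) dx = L/2.
u² = 9/4·sin²(6*π·x) and (u')² = 81*π^2·cos²(6*π·x), and each of sin², cos² integrates to L/2 = 1/4 over (0, 1/2).
∫_0^1/2 u² dx = 9/16, so ||u||_L² = 3/4.
∫_0^1/2 (u')² dx = 81*π^2/4, so ||u'||_L² = 9*π/2.
Ratio ||u||_L² / ||u'||_L² = 1/(6*π).
Sharp Poincaré constant on H^1_0(0, 1/2) is C_P = L/π = 1/(2*π), achieved by sin(2*π·x).
This is the k = 3 harmonic; the ratio L/(kπ) is strictly less than C_P = L/π, consistent with the sharp inequality ||u||_L² ≤ C_P ||u'||_L².


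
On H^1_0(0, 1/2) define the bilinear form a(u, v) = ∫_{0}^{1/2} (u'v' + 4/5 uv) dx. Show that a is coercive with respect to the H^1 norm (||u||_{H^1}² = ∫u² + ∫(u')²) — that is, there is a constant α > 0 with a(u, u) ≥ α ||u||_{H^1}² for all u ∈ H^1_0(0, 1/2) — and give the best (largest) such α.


α = 4*(1 + 5*π^2)/(5*(1 + 4*π^2))

Coercivity of a(·,·) on H^1_0(0, 1/2) means a(u, u) ≥ α ||u||_{H^1}² for every u ∈ H^1_0.
The interval has length L = 1/2, and Poincaré/coercivity depend only on L. Here a(u, u) = ∫(u')² + (4/5)·∫u².
Here 0 < c = 4/5 < 1. The condition a(u,u) ≥ α||u||_{H^1}² reads (1−α)∫(u')² ≥ (α−c)∫u². Any admissible α is ≤ 1 (rapidly oscillating u have ∫u²/∫(u')² → 0), and α = 1 would force 0 ≥ (1−c)∫u², impossible since c < 1; so 1−α > 0. By the sharp Poincaré inequality on H^1_0 of an interval of length L, ∫(u')² ≥ (π/L)²∫u² with equality for the first sine mode sin(π(x−x₀)/L) (x₀ the left endpoint), so the inequality holds for all u iff (1−α)(π/L)² ≥ α − c, i.e. α ≤ ((π/L)² + c)/((π/L)² + 1) = (1 + c(L/π)²)/(1 + (L/π)²). With (π/L)² = 4*π^2 and c = 4/5, the largest admissible constant is α = ((π/L)² + c)/((π/L)² + 1).
Simplifying, α = 4*(1 + 5*π^2)/(5*(1 + 4*π^2)).


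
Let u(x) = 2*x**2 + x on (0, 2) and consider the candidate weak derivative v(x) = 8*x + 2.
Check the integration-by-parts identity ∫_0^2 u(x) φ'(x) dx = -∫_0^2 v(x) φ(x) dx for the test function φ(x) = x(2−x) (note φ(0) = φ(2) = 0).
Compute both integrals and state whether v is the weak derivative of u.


LHS = -20/3, RHS = -40/3. No, v is not the weak derivative of u.

u(x) = 2*x**2 + x, classical derivative u'(x) = 4*x + 1.
φ(x) = x(2−x), so φ'(x) = 2 - 2*x.
Note φ(0) = φ(2) = 0, so the boundary term u·φ vanishes.
LHS = ∫_0^2 u(x) φ'(x) dx = ∫_0^2 (-4*x^3 + 2*x^2 + 2*x) dx. Term by term:
  ∫_0^2 -4*x^3 dx = -16;  ∫_0^2 2*x^2 dx = 16/3;  ∫_0^2 2*x dx = 4.
Sum: -16 + 16/3 + 4 = -20/3.
So LHS = -20/3.
∫_0^2 v(x) φ(x) dx = ∫_0^2 (-8*x^3 + 14*x^2 + 4*x) dx. Term by term:
  ∫_0^2 -8*x^3 dx = -32;  ∫_0^2 14*x^2 dx = 112/3;  ∫_0^2 4*x dx = 8.
Sum: -32 + 112/3 + 8 = 40/3.
So RHS = -∫_0^2 v(x) φ(x) dx = -40/3.
LHS − RHS = 20/3 ≠ 0, so the identity fails.
(For a valid weak derivative the identity must hold for EVERY test function, in particular this one. The failure shows v is NOT the weak derivative of u.)
Correct weak derivative would be u'(x) = 4*x + 1.


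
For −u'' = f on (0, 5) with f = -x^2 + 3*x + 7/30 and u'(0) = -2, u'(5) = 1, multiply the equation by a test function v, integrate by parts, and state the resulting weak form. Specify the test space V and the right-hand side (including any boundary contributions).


V = H^1(0, 5) (v unrestricted at boundary; u is determined up to an additive constant); weak form: ∫_0^5 u'v' dx = ∫_0^5 (-x^2 + 3*x + 7/30) v dx + v(5) + 2·v(0) for all v ∈ V.

Multiply both sides by a test function v and integrate from 0 to 5:
  ∫_0^5 −u''(x) v(x) dx = ∫_0^5 f(x) v(x) dx.
Integrate the LHS by parts once:
  ∫_0^5 −u'' v dx = −[u'(x) v(x)]_0^5 + ∫_0^5 u'(x) v'(x) dx.
Thus ∫_0^5 u'(x) v'(x) dx = ∫_0^5 f(x) v(x) dx + [u'(x) v(x)]_0^5.
Choose V so that boundary terms are either known or forced to vanish.
u has inhomogeneous Neumann u'(0) = -2, u'(5) = 1. [u' v]_0^5 = (1)·v(5) − (-2)·v(0) = v(5) + 2·v(0). Take V = H^1(0, 5); boundary term becomes part of RHS.
Weak formulation: find u (satisfying any essential BC) such that ∫_0^5 u'(x) v'(x) dx = ∫_0^5 f v dx + v(5) + 2·v(0) for all v ∈ V (Neumann data are natural BCs: they enter the RHS as boundary terms).
Substituting f(x) = -x^2 + 3*x + 7/30, the right-hand side is ∫_0^5 (-x^2 + 3*x + 7/30) v dx + v(5) + 2·v(0).
Compatibility check (pure Neumann): taking v ≡ 1 ∈ V gives 0 = ∫_0^5 f dx + (1) − (-2), i.e. ∫_0^5 f dx must equal u'(0) − u'(5) = -3. Indeed ∫_0^5 (-x^2 + 3*x + 7/30) dx = -3, so the data are compatible. The solution is then unique only up to an additive constant (fix it e.g. by requiring ∫_0^5 u dx = 0).


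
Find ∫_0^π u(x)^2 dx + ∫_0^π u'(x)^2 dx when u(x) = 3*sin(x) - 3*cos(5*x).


||u||_{H^1(0,π)}^2 = 126*π

u'(x) = 15*sin(5*x) + 3*cos(x).
Expand u² and (u')² and integrate term by term on (0, π), using: for integers n ≥ 1, ∫_0^π sin²(nx) dx = ∫_0^π cos²(nx) dx = π/2; for n ≠ n', ∫_0^π sin(nx)sin(n'x) dx = ∫_0^π cos(nx)cos(n'x) dx = 0; and by product-to-sum, ∫_0^π sin(nx)cos(n'x) dx = ½∫_0^π [sin((n+n')x) + sin((n−n')x)] dx, which is 0 when n+n' is even and 2n/(n²−n'²) when n+n' is odd (it need not vanish on (0, π)).
  u² squared terms: (-3)²·∫cos(5x)² dx = 9·π/2 = 9*π/2;  (3)²·∫sin(x)² dx = 9·π/2 = 9*π/2.
  u² cross terms: 2·(-3)·(3)·∫cos(5x)·sin(x) dx = -18·(0) = 0.
  So ∫_0^π u² dx = 9*π/2 + 9*π/2 + 0 = 9*π.
  (u')² squared terms: (3)²·∫cos(x)² dx = 9·π/2 = 9*π/2;  (15)²·∫sin(5x)² dx = 225·π/2 = 225*π/2.
  (u')² cross terms: 2·(3)·(15)·∫cos(x)·sin(5x) dx = 90·(0) = 0.
  So ∫_0^π (u')² dx = 9*π/2 + 225*π/2 + 0 = 117*π.
||u||_{H^1}^2 = (9*π) + (117*π) = 126*π.


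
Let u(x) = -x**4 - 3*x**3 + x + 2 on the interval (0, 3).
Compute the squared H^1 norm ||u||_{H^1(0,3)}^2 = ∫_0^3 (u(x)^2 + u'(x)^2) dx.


||u||_{H^1}^2 = 3688869/140

The H^1 norm (squared) on an interval (0, L) is
  ||u||_{H^1}^2 = ∫_0^L u(x)^2 dx + ∫_0^L u'(x)^2 dx.
Compute u'(x) = -4*x**3 - 9*x**2 + 1.
Then u(x)^2 = x**8 + 6*x**7 + 9*x**6 - 2*x**5 - 10*x**4 - 12*x**3 + x**2 + 4*x + 4 and u'(x)^2 = 16*x**6 + 72*x**5 + 81*x**4 - 8*x**3 - 18*x**2 + 1.
Integrate each monomial from 0 to 3 using ∫_0^3 c·x^n dx = c·3^(n+1)/(n+1):
  ∫_0^3 u(x)^2 dx = ∫_0^3 (x^8 + 6*x^7 + 9*x^6 - 2*x^5 - 10*x^4 - 12*x^3 + x^2 + 4*x + 4) dx. Term by term:
    ∫_0^3 x^8 dx = 2187;  ∫_0^3 6*x^7 dx = 19683/4;  ∫_0^3 9*x^6 dx = 19683/7;
    ∫_0^3 -2*x^5 dx = -243;  ∫_0^3 -10*x^4 dx = -486;  ∫_0^3 -12*x^3 dx = -243;
    ∫_0^3 x^2 dx = 9;  ∫_0^3 4*x dx = 18;  ∫_0^3 4 dx = 12.
  Sum: 2187 + 19683/4 + 19683/7 − 243 − 486 − 243 + 9 + 18 + 12 = 251625/28.
  ∫_0^3 u'(x)^2 dx = ∫_0^3 (16*x^6 + 72*x^5 + 81*x^4 - 8*x^3 - 18*x^2 + 1) dx. Term by term:
    ∫_0^3 16*x^6 dx = 34992/7;  ∫_0^3 72*x^5 dx = 8748;  ∫_0^3 81*x^4 dx = 19683/5;
    ∫_0^3 -8*x^3 dx = -162;  ∫_0^3 -18*x^2 dx = -162;  ∫_0^3 1 dx = 3.
  Sum: 34992/7 + 8748 + 19683/5 − 162 − 162 + 3 = 607686/35.
Adding: ||u||_{H^1}^2 = 251625/28 + 607686/35 = 3688869/140.


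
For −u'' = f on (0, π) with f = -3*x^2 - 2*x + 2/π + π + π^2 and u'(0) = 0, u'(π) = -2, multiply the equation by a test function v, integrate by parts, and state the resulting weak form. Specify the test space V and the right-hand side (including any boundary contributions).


V = H^1(0, π) (v unrestricted at boundary; u is determined up to an additive constant); weak form: ∫_0^π u'v' dx = ∫_0^π (-3*x^2 - 2*x + 2/π + π + π^2) v dx − 2·v(π) for all v ∈ V.

Multiply both sides by a test function v and integrate from 0 to π:
  ∫_0^π −u''(x) v(x) dx = ∫_0^π f(x) v(x) dx.
Integrate the LHS by parts once:
  ∫_0^π −u'' v dx = −[u'(x) v(x)]_0^π + ∫_0^π u'(x) v'(x) dx.
Thus ∫_0^π u'(x) v'(x) dx = ∫_0^π f(x) v(x) dx + [u'(x) v(x)]_0^π.
Choose V so that boundary terms are either known or forced to vanish.
u has inhomogeneous Neumann u'(0) = 0, u'(π) = -2. [u' v]_0^π = (-2)·v(π) − (0)·v(0) = − 2·v(π). Take V = H^1(0, π); boundary term becomes part of RHS.
Weak formulation: find u (satisfying any essential BC) such that ∫_0^π u'(x) v'(x) dx = ∫_0^π f v dx − 2·v(π) for all v ∈ V (Neumann data are natural BCs: they enter the RHS as boundary terms).
Substituting f(x) = -3*x^2 - 2*x + 2/π + π + π^2, the right-hand side is ∫_0^π (-3*x^2 - 2*x + 2/π + π + π^2) v dx − 2·v(π).
Compatibility check (pure Neumann): taking v ≡ 1 ∈ V gives 0 = ∫_0^π f dx + (-2) − (0), i.e. ∫_0^π f dx must equal u'(0) − u'(π) = 2. Indeed ∫_0^π (-3*x^2 - 2*x + 2/π + π + π^2) dx = 2, so the data are compatible. The solution is then unique only up to an additive constant (fix it e.g. by requiring ∫_0^π u dx = 0).


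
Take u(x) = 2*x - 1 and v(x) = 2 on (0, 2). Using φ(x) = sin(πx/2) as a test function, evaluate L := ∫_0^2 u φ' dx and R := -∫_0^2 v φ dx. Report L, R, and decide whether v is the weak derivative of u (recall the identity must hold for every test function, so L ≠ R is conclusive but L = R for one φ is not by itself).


LHS = -8/π, RHS = -8/π. Yes, v = u' weakly.

u(x) = 2*x - 1, classical derivative u'(x) = 2.
φ(x) = sin(πx/2), so φ'(x) = π*cos(π*x/2)/2.
Note φ(0) = φ(2) = 0, so the boundary term u·φ vanishes.
LHS = ∫_0^2 u(x) φ'(x) dx = ∫_0^2 (π*x*cos(π*x/2) - π*cos(π*x/2)/2) dx. Term by term:
  ∫_0^2 -π*cos(π*x/2)/2 dx = 0;  ∫_0^2 π*x*cos(π*x/2) dx = -8/π.
Sum: 0 − 8/π = -8/π.
So LHS = -8/π.
∫_0^2 v(x) φ(x) dx = ∫_0^2 (2*sin(π*x/2)) dx. Term by term:
  ∫_0^2 2*sin(π*x/2) dx = 8/π.
So RHS = -∫_0^2 v(x) φ(x) dx = -8/π.
LHS = RHS, so the identity holds for this test φ.
Moreover u is smooth here and v(x) = u'(x) = 2 pointwise, so the identity holds for every test function. Hence v is the weak derivative of u.


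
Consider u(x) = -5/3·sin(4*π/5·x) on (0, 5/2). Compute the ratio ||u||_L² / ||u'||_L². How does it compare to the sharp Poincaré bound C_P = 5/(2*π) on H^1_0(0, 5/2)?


||u||_L² / ||u'||_L² = 5/(4*π) < C_P = 5/(2*π).

u(x) = -5/3·sin(4*π/5·x), so u'(x) = -4*π*cos(4*π*x/5)/3.
Writing u(x) = A·sin(kπx/L) with A = -5/3 and k = 2, use ∫_0^L sin²(kπx/L) dx = L/2 and ∫_0^L cos²(kπx/L) dx = L/2.
u² = 25/9·sin²(4*π/5·x) and (u')² = 16*π^2/9·cos²(4*π/5·x), and each of sin², cos² integrates to L/2 = 5/4 over (0, 5/2).
∫_0^5/2 u² dx = 125/36, so ||u||_L² = 5*sqrt(5)/6.
∫_0^5/2 (u')² dx = 20*π^2/9, so ||u'||_L² = 2*sqrt(5)*π/3.
Ratio ||u||_L² / ||u'||_L² = 5/(4*π).
Sharp Poincaré constant on H^1_0(0, 5/2) is C_P = L/π = 5/(2*π), achieved by sin(2*π/5·x).
This is the k = 2 harmonic; the ratio L/(kπ) is strictly less than C_P = L/π, consistent with the sharp inequality ||u||_L² ≤ C_P ||u'||_L².


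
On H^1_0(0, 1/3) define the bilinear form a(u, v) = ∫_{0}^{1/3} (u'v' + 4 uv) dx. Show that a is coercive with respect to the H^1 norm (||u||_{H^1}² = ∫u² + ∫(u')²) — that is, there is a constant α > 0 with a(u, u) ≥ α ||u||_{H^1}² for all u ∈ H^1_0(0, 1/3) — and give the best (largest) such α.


α = 1

Coercivity of a(·,·) on H^1_0(0, 1/3) means a(u, u) ≥ α ||u||_{H^1}² for every u ∈ H^1_0.
The interval has length L = 1/3, and Poincaré/coercivity depend only on L. Here a(u, u) = ∫(u')² + (4)·∫u².
Here c = 4 ≥ 1, so a(u,u) = ∫(u')² + c∫u² ≥ ∫(u')² + ∫u² = ||u||_{H^1}², i.e. α = 1 works. No larger α is possible: a(u,u) ≥ α||u||_{H^1}² means (1−α)∫(u')² ≥ (α−c)∫u², and for the modes u_n = sin(nπ(x−x₀)/L) (x₀ the left endpoint) one has ∫u_n²/∫(u_n')² = (L/(nπ))² → 0, so a(u_n,u_n)/||u_n||_{H^1}² → 1. Hence the optimal constant is α = 1.
Therefore α = 1.


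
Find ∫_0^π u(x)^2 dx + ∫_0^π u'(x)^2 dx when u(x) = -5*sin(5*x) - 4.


||u||_{H^1(0,π)}^2 = 16 + 341*π

u'(x) = -25*cos(5*x).
Expand u² and (u')² and integrate term by term on (0, π), using: for integers n ≥ 1, ∫_0^π sin²(nx) dx = ∫_0^π cos²(nx) dx = π/2; for n ≠ n', ∫_0^π sin(nx)sin(n'x) dx = ∫_0^π cos(nx)cos(n'x) dx = 0; and by product-to-sum, ∫_0^π sin(nx)cos(n'x) dx = ½∫_0^π [sin((n+n')x) + sin((n−n')x)] dx, which is 0 when n+n' is even and 2n/(n²−n'²) when n+n' is odd (it need not vanish on (0, π)). For the constant mode: ∫_0^π 1 dx = π, ∫_0^π cos(nx) dx = 0, ∫_0^π sin(nx) dx = (1−(−1)^n)/n.
  u² squared terms: (-4)²·∫1 dx = 16·π = 16*π;  (-5)²·∫sin(5x)² dx = 25·π/2 = 25*π/2.
  u² cross terms: 2·(-4)·(-5)·∫1·sin(5x) dx = 40·(2/5) = 16.
  So ∫_0^π u² dx = 16*π + 25*π/2 + 16 = 16 + 57*π/2.
  (u')² squared terms: (-25)²·∫cos(5x)² dx = 625·π/2 = 625*π/2.
  So ∫_0^π (u')² dx = 625*π/2.
||u||_{H^1}^2 = (16 + 57*π/2) + (625*π/2) = 16 + 341*π.


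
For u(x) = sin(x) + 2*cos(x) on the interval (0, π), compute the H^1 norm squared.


||u||_{H^1(0,π)}^2 = 5*π

u'(x) = -2*sin(x) + cos(x).
Expand u² and (u')² and integrate term by term on (0, π), using: for integers n ≥ 1, ∫_0^π sin²(nx) dx = ∫_0^π cos²(nx) dx = π/2; for n ≠ n', ∫_0^π sin(nx)sin(n'x) dx = ∫_0^π cos(nx)cos(n'x) dx = 0; and by product-to-sum, ∫_0^π sin(nx)cos(n'x) dx = ½∫_0^π [sin((n+n')x) + sin((n−n')x)] dx, which is 0 when n+n' is even and 2n/(n²−n'²) when n+n' is odd (it need not vanish on (0, π)).
  u² squared terms: (2)²·∫cos(x)² dx = 4·π/2 = 2*π;  (1)²·∫sin(x)² dx = 1·π/2 = π/2.
  u² cross terms: 2·(2)·(1)·∫cos(x)·sin(x) dx = 4·(0) = 0.
  So ∫_0^π u² dx = 2*π + π/2 + 0 = 5*π/2.
  (u')² squared terms: (-2)²·∫sin(x)² dx = 4·π/2 = 2*π;  (1)²·∫cos(x)² dx = 1·π/2 = π/2.
  (u')² cross terms: 2·(-2)·(1)·∫sin(x)·cos(x) dx = -4·(0) = 0.
  So ∫_0^π (u')² dx = 2*π + π/2 + 0 = 5*π/2.
||u||_{H^1}^2 = (5*π/2) + (5*π/2) = 5*π.


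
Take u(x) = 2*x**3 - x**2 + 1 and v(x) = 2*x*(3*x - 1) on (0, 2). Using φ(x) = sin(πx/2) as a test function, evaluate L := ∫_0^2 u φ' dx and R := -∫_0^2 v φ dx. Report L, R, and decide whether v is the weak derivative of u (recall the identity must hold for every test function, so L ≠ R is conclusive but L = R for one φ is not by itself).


LHS = -40/π + 192/π^3, RHS = -40/π + 192/π^3. Yes, v = u' weakly.

u(x) = 2*x**3 - x**2 + 1, classical derivative u'(x) = 6*x**2 - 2*x.
φ(x) = sin(πx/2), so φ'(x) = π*cos(π*x/2)/2.
Note φ(0) = φ(2) = 0, so the boundary term u·φ vanishes.
LHS = ∫_0^2 u(x) φ'(x) dx = ∫_0^2 (π*x^3*cos(π*x/2) - π*x^2*cos(π*x/2)/2 + π*cos(π*x/2)/2) dx. Term by term:
  ∫_0^2 π*cos(π*x/2)/2 dx = 0;  ∫_0^2 π*x^3*cos(π*x/2) dx = -48/π + 192/π^3;  ∫_0^2 -π*x^2*cos(π*x/2)/2 dx = 8/π.
Sum: 0 + -48/π + 192/π^3 + 8/π = -40/π + 192/π^3.
So LHS = -40/π + 192/π^3.
∫_0^2 v(x) φ(x) dx = ∫_0^2 (6*x^2*sin(π*x/2) - 2*x*sin(π*x/2)) dx. Term by term:
  ∫_0^2 -2*x*sin(π*x/2) dx = -8/π;  ∫_0^2 6*x^2*sin(π*x/2) dx = -192/π^3 + 48/π.
Sum: -8/π + -192/π^3 + 48/π = -192/π^3 + 40/π.
So RHS = -∫_0^2 v(x) φ(x) dx = -40/π + 192/π^3.
LHS = RHS, so the identity holds for this test φ.
Moreover u is smooth here and v(x) = u'(x) = 6*x**2 - 2*x pointwise, so the identity holds for every test function. Hence v is the weak derivative of u.
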